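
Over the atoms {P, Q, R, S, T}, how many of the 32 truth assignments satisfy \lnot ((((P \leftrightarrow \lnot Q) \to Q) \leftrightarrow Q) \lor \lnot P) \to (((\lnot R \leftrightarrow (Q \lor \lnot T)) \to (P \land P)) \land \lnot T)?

32

Initial set: {T (\lnot ((((P \leftrightarrow \lnot Q) \to Q) \leftrightarrow Q) \lor \lnot P) \to (((\lnot R \leftrightarrow (Q \lor \lnot T)) \to (P \land P)) \land \lnot T))}.
T (\lnot ((((P \leftrightarrow \lnot Q) \to Q) \leftrightarrow Q) \lor \lnot P) \to (((\lnot R \leftrightarrow (Q \lor \lnot T)) \to (P \land P)) \land \lnot T)): β-rule — branch into F \lnot ((((P \leftrightarrow \lnot Q) \to Q) \leftrightarrow Q) \lor \lnot P)  //  T (((\lnot R \leftrightarrow (Q \lor \lnot T)) \to (P \land P)) \land \lnot T).
  branch 1 (add F \lnot ((((P \leftrightarrow \lnot Q) \to Q) \leftrightarrow Q) \lor \lnot P)):
    F \lnot ((((P \leftrightarrow \lnot Q) \to Q) \leftrightarrow Q) \lor \lnot P): β-rule — branch into T (((P \leftrightarrow \lnot Q) \to Q) \leftrightarrow Q)  //  T \lnot P.
      branch 1.1 (add T (((P \leftrightarrow \lnot Q) \to Q) \leftrightarrow Q)):
        T (((P \leftrightarrow \lnot Q) \to Q) \leftrightarrow Q): β-rule — branch into T ((P \leftrightarrow \lnot Q) \to Q), T Q  //  F ((P \leftrightarrow \lnot Q) \to Q), F Q.
          branch 1.1.1 (add T ((P \leftrightarrow \lnot Q) \to Q), T Q):
            T ((P \leftrightarrow \lnot Q) \to Q): β-rule — branch into F (P \leftrightarrow \lnot Q)  //  T Q.
              branch 1.1.1.1 (add F (P \leftrightarrow \lnot Q)):
                F (P \leftrightarrow \lnot Q): β-rule — branch into T P, F \lnot Q  //  F P, T \lnot Q.
                  branch 1.1.1.1.1 (add T P, F \lnot Q):
                    ○ open, literals {P=T, Q=T}.
                  branch 1.1.1.1.2 (add F P, T \lnot Q):
                    × closes — contains both Q and \lnot Q.
              branch 1.1.1.2 (add T Q):
                ○ open, literals {Q=T}.
          branch 1.1.2 (add F ((P \leftrightarrow \lnot Q) \to Q), F Q):
            F ((P \leftrightarrow \lnot Q) \to Q): α-rule — add T (P \leftrightarrow \lnot Q), F Q.
            T (P \leftrightarrow \lnot Q): β-rule — branch into T P, T \lnot Q  //  F P, F \lnot Q.
              branch 1.1.2.1 (add T P, T \lnot Q):
                ○ open, literals {P=T, Q=F}.
              branch 1.1.2.2 (add F P, F \lnot Q):
                × closes — contains both Q and \lnot Q.
      branch 1.2 (add T \lnot P):
        ○ open, literals {P=F}.
  branch 2 (add T (((\lnot R \leftrightarrow (Q \lor \lnot T)) \to (P \land P)) \land \lnot T)):
    T (((\lnot R \leftrightarrow (Q \lor \lnot T)) \to (P \land P)) \land \lnot T): α-rule — add T ((\lnot R \leftrightarrow (Q \lor \lnot T)) \to (P \land P)), T \lnot T.
    T ((\lnot R \leftrightarrow (Q \lor \lnot T)) \to (P \land P)): β-rule — branch into F (\lnot R \leftrightarrow (Q \lor \lnot T))  //  T (P \land P).
      branch 2.1 (add F (\lnot R \leftrightarrow (Q \lor \lnot T))):
        F (\lnot R \leftrightarrow (Q \lor \lnot T)): β-rule — branch into T \lnot R, F (Q \lor \lnot T)  //  F \lnot R, T (Q \lor \lnot T).
          branch 2.1.1 (add T \lnot R, F (Q \lor \lnot T)):
            F (Q \lor \lnot T): α-rule — add F Q, F \lnot T.
            × closes — contains both T and \lnot T.
          branch 2.1.2 (add F \lnot R, T (Q \lor \lnot T)):
            T (Q \lor \lnot T): β-rule — branch into T Q  //  T \lnot T.
              branch 2.1.2.1 (add T Q):
                ○ open, literals {Q=T, R=T, T=F}.
              branch 2.1.2.2 (add T \lnot T):
                ○ open, literals {R=T, T=F}.
      branch 2.2 (add T (P \land P)):
        T (P \land P): α-rule — add T P, T P.
        ○ open, literals {P=T, T=F}.
3 branches closed, 7 open.
Each open branch fixes some atoms; the unmentioned ones are free. Counting distinct full assignments: branch {P=T, Q=T} (R, S, T) contributes 8 new; branch {Q=T} (P, R, S, T) contributes 8 new; branch {P=T, Q=F} (R, S, T) contributes 8 new; branch {P=F} (Q, R, S, T) contributes 8 new; branch {Q=T, R=T, T=F} (P, S) contributes 0 new; branch {R=T, T=F} (P, Q, S) contributes 0 new; branch {P=T, T=F} (Q, R, S) contributes 0 new. Total: 32.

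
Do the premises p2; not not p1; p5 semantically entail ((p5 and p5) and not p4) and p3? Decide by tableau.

No

Initial set: {p2; not not p1; p5; not (((p5 and p5) and not p4) and p3)}.
not not p1: drop double negation, giving p1.
not (((p5 and p5) and not p4) and p3): β-rule — branch into not ((p5 and p5) and not p4)  //  not p3.
  branch 1 (add not ((p5 and p5) and not p4)):
    not ((p5 and p5) and not p4): β-rule — branch into not (p5 and p5)  //  not not p4.
      branch 1.1 (add not (p5 and p5)):
        not (p5 and p5): β-rule — branch into not p5  //  not p5.
          branch 1.1.1 (add not p5):
            × closes — contains both p5 and not p5.
          branch 1.1.2 (add not p5):
            × closes — contains both p5 and not p5.
      branch 1.2 (add not not p4):
        ○ open, literals {p1=1, p2=1, p4=1, p5=1}.
  branch 2 (add not p3):
    ○ open, literals {p1=1, p2=1, p3=0, p5=1}.
2 branches closed, 2 open.
An open branch gives a countermodel: p1=1, p2=1, p4=1, p5=1 (unmentioned atoms arbitrary); the premises hold there but the conclusion fails.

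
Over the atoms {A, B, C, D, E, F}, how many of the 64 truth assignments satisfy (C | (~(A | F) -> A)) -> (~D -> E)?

Initial set: {((C | (~(A | F) -> A)) -> (~D -> E))}.
((C | (~(A | F) -> A)) -> (~D -> E)): β-rule — branch into ~(C | (~(A | F) -> A))  //  (~D -> E).
  branch 1 (add ~(C | (~(A | F) -> A))):
    ~(C | (~(A | F) -> A)): α-rule — add ~C, ~(~(A | F) -> A).
    ~(~(A | F) -> A): α-rule — add ~(A | F), ~A.
    ~(A | F): α-rule — add ~A, ~F.
    ○ open, literals {A=F, C=F, F=F}.
  branch 2 (add (~D -> E)):
    (~D -> E): β-rule — branch into ~~D  //  E.
      branch 2.1 (add ~~D):
        ○ open, literals {D=T}.
      branch 2.2 (add E):
        ○ open, literals {E=T}.
0 branches closed, 3 open.
Each open branch fixes some atoms; the unmentioned ones are free. Counting distinct full assignments: branch {A=F, C=F, F=F} (B, D, E) contributes 8 new; branch {D=T} (A, B, C, E, F) contributes 28 new; branch {E=T} (A, B, C, D, F) contributes 14 new. Total: 50.

50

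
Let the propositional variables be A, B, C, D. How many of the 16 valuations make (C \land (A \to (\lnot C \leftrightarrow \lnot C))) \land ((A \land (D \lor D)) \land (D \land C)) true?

2

Initial set: {((C \land (A \to (\lnot C \leftrightarrow \lnot C))) \land ((A \land (D \lor D)) \land (D \land C)))}.
((C \land (A \to (\lnot C \leftrightarrow \lnot C))) \land ((A \land (D \lor D)) \land (D \land C))): α-rule — add (C \land (A \to (\lnot C \leftrightarrow \lnot C))), ((A \land (D \lor D)) \land (D \land C)).
(C \land (A \to (\lnot C \leftrightarrow \lnot C))): α-rule — add C, (A \to (\lnot C \leftrightarrow \lnot C)).
((A \land (D \lor D)) \land (D \land C)): α-rule — add (A \land (D \lor D)), (D \land C).
(A \land (D \lor D)): α-rule — add A, (D \lor D).
(D \land C): α-rule — add D, C.
(A \to (\lnot C \leftrightarrow \lnot C)): β-rule — branch into \lnot A  //  (\lnot C \leftrightarrow \lnot C).
  branch 1 (add \lnot A):
    × closes — contains both A and \lnot A.
  branch 2 (add (\lnot C \leftrightarrow \lnot C)):
    (D \lor D): β-rule — branch into D  //  D.
      branch 2.1 (add D):
        (\lnot C \leftrightarrow \lnot C): β-rule — branch into \lnot C, \lnot C  //  \lnot \lnot C, \lnot \lnot C.
          branch 2.1.1 (add \lnot C, \lnot C):
            × closes — contains both C and \lnot C.
          branch 2.1.2 (add \lnot \lnot C, \lnot \lnot C):
            ○ open, literals {A=1, C=1, D=1}.
      branch 2.2 (add D):
        (\lnot C \leftrightarrow \lnot C): β-rule — branch into \lnot C, \lnot C  //  \lnot \lnot C, \lnot \lnot C.
          branch 2.2.1 (add \lnot C, \lnot C):
            × closes — contains both C and \lnot C.
          branch 2.2.2 (add \lnot \lnot C, \lnot \lnot C):
            ○ open, literals {A=1, C=1, D=1}.
3 branches closed, 2 open.
Each open branch fixes some atoms; the unmentioned ones are free. Counting distinct full assignments: branch {A=1, C=1, D=1} (B) contributes 2 new; branch {A=1, C=1, D=1} (B) contributes 0 new. Total: 2.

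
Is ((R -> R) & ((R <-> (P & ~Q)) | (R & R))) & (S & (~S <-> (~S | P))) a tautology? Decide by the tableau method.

Assume the negation and expand:
Initial set: {~(((R -> R) & ((R <-> (P & ~Q)) | (R & R))) & (S & (~S <-> (~S | P))))}.
~(((R -> R) & ((R <-> (P & ~Q)) | (R & R))) & (S & (~S <-> (~S | P)))): β-rule — branch into ~((R -> R) & ((R <-> (P & ~Q)) | (R & R)))  //  ~(S & (~S <-> (~S | P))).
  branch 1 (add ~((R -> R) & ((R <-> (P & ~Q)) | (R & R)))):
    ~((R -> R) & ((R <-> (P & ~Q)) | (R & R))): β-rule — branch into ~(R -> R)  //  ~((R <-> (P & ~Q)) | (R & R)).
      branch 1.1 (add ~(R -> R)):
        ~(R -> R): α-rule — add R, ~R.
        × closes — contains both R and ~R.
      branch 1.2 (add ~((R <-> (P & ~Q)) | (R & R))):
        ~((R <-> (P & ~Q)) | (R & R)): α-rule — add ~(R <-> (P & ~Q)), ~(R & R).
        ~(R <-> (P & ~Q)): β-rule — branch into R, ~(P & ~Q)  //  ~R, (P & ~Q).
          branch 1.2.1 (add R, ~(P & ~Q)):
            ~(R & R): β-rule — branch into ~R  //  ~R.
              branch 1.2.1.1 (add ~R):
                × closes — contains both R and ~R.
              branch 1.2.1.2 (add ~R):
                × closes — contains both R and ~R.
          branch 1.2.2 (add ~R, (P & ~Q)):
            (P & ~Q): α-rule — add P, ~Q.
            ~(R & R): β-rule — branch into ~R  //  ~R.
              branch 1.2.2.1 (add ~R):
                ○ open, literals {P=1, Q=0, R=0}.
              branch 1.2.2.2 (add ~R):
                ○ open, literals {P=1, Q=0, R=0}.
  branch 2 (add ~(S & (~S <-> (~S | P)))):
    ~(S & (~S <-> (~S | P))): β-rule — branch into ~S  //  ~(~S <-> (~S | P)).
      branch 2.1 (add ~S):
        ○ open, literals {S=0}.
      branch 2.2 (add ~(~S <-> (~S | P))):
        ~(~S <-> (~S | P)): β-rule — branch into ~S, ~(~S | P)  //  ~~S, (~S | P).
          branch 2.2.1 (add ~S, ~(~S | P)):
            ~(~S | P): α-rule — add ~~S, ~P.
            × closes — contains both S and ~S.
          branch 2.2.2 (add ~~S, (~S | P)):
            (~S | P): β-rule — branch into ~S  //  P.
              branch 2.2.2.1 (add ~S):
                × closes — contains both S and ~S.
              branch 2.2.2.2 (add P):
                ○ open, literals {P=1, S=1}.
5 branches closed, 4 open.
An open branch gives a countermodel: P=1, Q=0, R=0 (unmentioned atoms arbitrary); under it the original formula is false.

Not valid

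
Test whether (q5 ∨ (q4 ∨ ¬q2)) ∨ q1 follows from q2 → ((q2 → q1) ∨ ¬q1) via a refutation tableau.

No

Initial set: {(q2 → ((q2 → q1) ∨ ¬q1)); ¬((q5 ∨ (q4 ∨ ¬q2)) ∨ q1)}.
¬((q5 ∨ (q4 ∨ ¬q2)) ∨ q1): α-rule — add ¬(q5 ∨ (q4 ∨ ¬q2)), ¬q1.
¬(q5 ∨ (q4 ∨ ¬q2)): α-rule — add ¬q5, ¬(q4 ∨ ¬q2).
¬(q4 ∨ ¬q2): α-rule — add ¬q4, ¬¬q2.
(q2 → ((q2 → q1) ∨ ¬q1)): β-rule — branch into ¬q2  //  ((q2 → q1) ∨ ¬q1).
  branch 1 (add ¬q2):
    × closes — contains both q2 and ¬q2.
  branch 2 (add ((q2 → q1) ∨ ¬q1)):
    ((q2 → q1) ∨ ¬q1): β-rule — branch into (q2 → q1)  //  ¬q1.
      branch 2.1 (add (q2 → q1)):
        (q2 → q1): β-rule — branch into ¬q2  //  q1.
          branch 2.1.1 (add ¬q2):
            × closes — contains both q2 and ¬q2.
          branch 2.1.2 (add q1):
            × closes — contains both q1 and ¬q1.
      branch 2.2 (add ¬q1):
        ○ open, literals {q1=F, q2=T, q4=F, q5=F}.
3 branches closed, 1 open.
An open branch gives a countermodel: q1=F, q2=T, q4=F, q5=F (unmentioned atoms arbitrary); the premises hold there but the conclusion fails.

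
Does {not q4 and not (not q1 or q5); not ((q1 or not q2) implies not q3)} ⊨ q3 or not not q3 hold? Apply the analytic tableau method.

Yes

Initial set: {T (not q4 and not (not q1 or q5)); T not ((q1 or not q2) implies not q3); F (q3 or not not q3)}.
T (not q4 and not (not q1 or q5)): α-rule — add T not q4, T not (not q1 or q5).
T not ((q1 or not q2) implies not q3): α-rule — add T (q1 or not q2), F not q3.
F (q3 or not not q3): α-rule — add F q3, F not not q3.
× closes — contains both q3 and not q3.
All 1 branch closes.
Every branch closed, so the premises entail the conclusion.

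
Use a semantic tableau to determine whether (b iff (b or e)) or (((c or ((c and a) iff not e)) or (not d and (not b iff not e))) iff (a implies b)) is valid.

Assume the negation and expand:
Initial set: {not ((b iff (b or e)) or (((c or ((c and a) iff not e)) or (not d and (not b iff not e))) iff (a implies b)))}.
not ((b iff (b or e)) or (((c or ((c and a) iff not e)) or (not d and (not b iff not e))) iff (a implies b))): α-rule — add not (b iff (b or e)), not (((c or ((c and a) iff not e)) or (not d and (not b iff not e))) iff (a implies b)).
not (b iff (b or e)): β-rule — branch into b, not (b or e)  //  not b, (b or e).
  branch 1 (add b, not (b or e)):
    not (b or e): α-rule — add not b, not e.
    × closes — contains both b and not b.
  branch 2 (add not b, (b or e)):
    not (((c or ((c and a) iff not e)) or (not d and (not b iff not e))) iff (a implies b)): β-rule — branch into ((c or ((c and a) iff not e)) or (not d and (not b iff not e))), not (a implies b)  //  not ((c or ((c and a) iff not e)) or (not d and (not b iff not e))), (a implies b).
      branch 2.1 (add ((c or ((c and a) iff not e)) or (not d and (not b iff not e))), not (a implies b)):
        not (a implies b): α-rule — add a, not b.
        (b or e): β-rule — branch into b  //  e.
          branch 2.1.1 (add b):
            × closes — contains both b and not b.
          branch 2.1.2 (add e):
            ((c or ((c and a) iff not e)) or (not d and (not b iff not e))): β-rule — branch into (c or ((c and a) iff not e))  //  (not d and (not b iff not e)).
              branch 2.1.2.1 (add (c or ((c and a) iff not e))):
                (c or ((c and a) iff not e)): β-rule — branch into c  //  ((c and a) iff not e).
                  branch 2.1.2.1.1 (add c):
                    ○ open, literals {a=true, b=false, c=true, e=true}.
                  branch 2.1.2.1.2 (add ((c and a) iff not e)):
                    ((c and a) iff not e): β-rule — branch into (c and a), not e  //  not (c and a), not not e.
                      branch 2.1.2.1.2.1 (add (c and a), not e):
                        × closes — contains both e and not e.
                      branch 2.1.2.1.2.2 (add not (c and a), not not e):
                        not (c and a): β-rule — branch into not c  //  not a.
                          branch 2.1.2.1.2.2.1 (add not c):
                            ○ open, literals {a=true, b=false, c=false, e=true}.
                          branch 2.1.2.1.2.2.2 (add not a):
                            × closes — contains both a and not a.
              branch 2.1.2.2 (add (not d and (not b iff not e))):
                (not d and (not b iff not e)): α-rule — add not d, (not b iff not e).
                (not b iff not e): β-rule — branch into not b, not e  //  not not b, not not e.
                  branch 2.1.2.2.1 (add not b, not e):
                    × closes — contains both e and not e.
                  branch 2.1.2.2.2 (add not not b, not not e):
                    × closes — contains both b and not b.
      branch 2.2 (add not ((c or ((c and a) iff not e)) or (not d and (not b iff not e))), (a implies b)):
        not ((c or ((c and a) iff not e)) or (not d and (not b iff not e))): α-rule — add not (c or ((c and a) iff not e)), not (not d and (not b iff not e)).
        not (c or ((c and a) iff not e)): α-rule — add not c, not ((c and a) iff not e).
        (b or e): β-rule — branch into b  //  e.
          branch 2.2.1 (add b):
            × closes — contains both b and not b.
          branch 2.2.2 (add e):
            (a implies b): β-rule — branch into not a  //  b.
              branch 2.2.2.1 (add not a):
                not (not d and (not b iff not e)): β-rule — branch into not not d  //  not (not b iff not e).
                  branch 2.2.2.1.1 (add not not d):
                    not ((c and a) iff not e): β-rule — branch into (c and a), not not e  //  not (c and a), not e.
                      branch 2.2.2.1.1.1 (add (c and a), not not e):
                        (c and a): α-rule — add c, a.
                        × closes — contains both c and not c.
                      branch 2.2.2.1.1.2 (add not (c and a), not e):
                        × closes — contains both e and not e.
                  branch 2.2.2.1.2 (add not (not b iff not e)):
                    not ((c and a) iff not e): β-rule — branch into (c and a), not not e  //  not (c and a), not e.
                      branch 2.2.2.1.2.1 (add (c and a), not not e):
                        (c and a): α-rule — add c, a.
                        × closes — contains both c and not c.
                      branch 2.2.2.1.2.2 (add not (c and a), not e):
                        × closes — contains both e and not e.
              branch 2.2.2.2 (add b):
                × closes — contains both b and not b.
12 branches closed, 2 open.
An open branch gives a countermodel: a=true, b=false, c=true, e=true (unmentioned atoms arbitrary); under it the original formula is false.

Not valid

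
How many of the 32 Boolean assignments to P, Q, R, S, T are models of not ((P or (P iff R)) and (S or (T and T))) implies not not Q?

25

Initial set: {(not ((P or (P iff R)) and (S or (T and T))) implies not not Q)}.
(not ((P or (P iff R)) and (S or (T and T))) implies not not Q): β-rule — branch into not not ((P or (P iff R)) and (S or (T and T)))  //  not not Q.
  branch 1 (add not not ((P or (P iff R)) and (S or (T and T)))):
    not not ((P or (P iff R)) and (S or (T and T))): α-rule — add (P or (P iff R)), (S or (T and T)).
    (P or (P iff R)): β-rule — branch into P  //  (P iff R).
      branch 1.1 (add P):
        (S or (T and T)): β-rule — branch into S  //  (T and T).
          branch 1.1.1 (add S):
            ○ open, literals {P=T, S=T}.
          branch 1.1.2 (add (T and T)):
            (T and T): α-rule — add T, T.
            ○ open, literals {P=T, T=T}.
      branch 1.2 (add (P iff R)):
        (S or (T and T)): β-rule — branch into S  //  (T and T).
          branch 1.2.1 (add S):
            (P iff R): β-rule — branch into P, R  //  not P, not R.
              branch 1.2.1.1 (add P, R):
                ○ open, literals {P=T, R=T, S=T}.
              branch 1.2.1.2 (add not P, not R):
                ○ open, literals {P=F, R=F, S=T}.
          branch 1.2.2 (add (T and T)):
            (T and T): α-rule — add T, T.
            (P iff R): β-rule — branch into P, R  //  not P, not R.
              branch 1.2.2.1 (add P, R):
                ○ open, literals {P=T, R=T, T=T}.
              branch 1.2.2.2 (add not P, not R):
                ○ open, literals {P=F, R=F, T=T}.
  branch 2 (add not not Q):
    not not Q: drop double negation, giving Q.
    ○ open, literals {Q=T}.
0 branches closed, 7 open.
Each open branch fixes some atoms; the unmentioned ones are free. Counting distinct full assignments: branch {P=T, S=T} (Q, R, T) contributes 8 new; branch {P=T, T=T} (Q, R, S) contributes 4 new; branch {P=T, R=T, S=T} (Q, T) contributes 0 new; branch {P=F, R=F, S=T} (Q, T) contributes 4 new; branch {P=T, R=T, T=T} (Q, S) contributes 0 new; branch {P=F, R=F, T=T} (Q, S) contributes 2 new; branch {Q=T} (P, R, S, T) contributes 7 new. Total: 25.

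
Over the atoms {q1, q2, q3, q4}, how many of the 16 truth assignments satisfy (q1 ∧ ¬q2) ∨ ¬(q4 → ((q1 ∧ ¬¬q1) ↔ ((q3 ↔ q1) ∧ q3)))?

5

Initial set: {T ((q1 ∧ ¬q2) ∨ ¬(q4 → ((q1 ∧ ¬¬q1) ↔ ((q3 ↔ q1) ∧ q3))))}.
T ((q1 ∧ ¬q2) ∨ ¬(q4 → ((q1 ∧ ¬¬q1) ↔ ((q3 ↔ q1) ∧ q3)))): β-rule — branch into T (q1 ∧ ¬q2)  //  T ¬(q4 → ((q1 ∧ ¬¬q1) ↔ ((q3 ↔ q1) ∧ q3))).
  branch 1 (add T (q1 ∧ ¬q2)):
    T (q1 ∧ ¬q2): α-rule — add T q1, T ¬q2.
    ○ open, literals {q1=true, q2=false}.
  branch 2 (add T ¬(q4 → ((q1 ∧ ¬¬q1) ↔ ((q3 ↔ q1) ∧ q3)))):
    T ¬(q4 → ((q1 ∧ ¬¬q1) ↔ ((q3 ↔ q1) ∧ q3))): α-rule — add T q4, F ((q1 ∧ ¬¬q1) ↔ ((q3 ↔ q1) ∧ q3)).
    F ((q1 ∧ ¬¬q1) ↔ ((q3 ↔ q1) ∧ q3)): β-rule — branch into T (q1 ∧ ¬¬q1), F ((q3 ↔ q1) ∧ q3)  //  F (q1 ∧ ¬¬q1), T ((q3 ↔ q1) ∧ q3).
      branch 2.1 (add T (q1 ∧ ¬¬q1), F ((q3 ↔ q1) ∧ q3)):
        T (q1 ∧ ¬¬q1): α-rule — add T q1, T ¬¬q1.
        T ¬¬q1: drop double negation, giving T q1.
        F ((q3 ↔ q1) ∧ q3): β-rule — branch into F (q3 ↔ q1)  //  F q3.
          branch 2.1.1 (add F (q3 ↔ q1)):
            F (q3 ↔ q1): β-rule — branch into T q3, F q1  //  F q3, T q1.
              branch 2.1.1.1 (add T q3, F q1):
                × closes — contains both q1 and ¬q1.
              branch 2.1.1.2 (add F q3, T q1):
                ○ open, literals {q1=true, q3=false, q4=true}.
          branch 2.1.2 (add F q3):
            ○ open, literals {q1=true, q3=false, q4=true}.
      branch 2.2 (add F (q1 ∧ ¬¬q1), T ((q3 ↔ q1) ∧ q3)):
        T ((q3 ↔ q1) ∧ q3): α-rule — add T (q3 ↔ q1), T q3.
        F (q1 ∧ ¬¬q1): β-rule — branch into F q1  //  F ¬¬q1.
          branch 2.2.1 (add F q1):
            T (q3 ↔ q1): β-rule — branch into T q3, T q1  //  F q3, F q1.
              branch 2.2.1.1 (add T q3, T q1):
                × closes — contains both q1 and ¬q1.
              branch 2.2.1.2 (add F q3, F q1):
                × closes — contains both q3 and ¬q3.
          branch 2.2.2 (add F ¬¬q1):
            F ¬¬q1: drop double negation, giving F q1.
            T (q3 ↔ q1): β-rule — branch into T q3, T q1  //  F q3, F q1.
              branch 2.2.2.1 (add T q3, T q1):
                × closes — contains both q1 and ¬q1.
              branch 2.2.2.2 (add F q3, F q1):
                × closes — contains both q3 and ¬q3.
5 branches closed, 3 open.
Each open branch fixes some atoms; the unmentioned ones are free. Counting distinct full assignments: branch {q1=true, q2=false} (q3, q4) contributes 4 new; branch {q1=true, q3=false, q4=true} (q2) contributes 1 new; branch {q1=true, q3=false, q4=true} (q2) contributes 0 new. Total: 5.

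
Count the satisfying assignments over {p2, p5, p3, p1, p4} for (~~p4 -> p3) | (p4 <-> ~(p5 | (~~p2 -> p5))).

Initial set: {((~~p4 -> p3) | (p4 <-> ~(p5 | (~~p2 -> p5))))}.
((~~p4 -> p3) | (p4 <-> ~(p5 | (~~p2 -> p5)))): β-rule — branch into (~~p4 -> p3)  //  (p4 <-> ~(p5 | (~~p2 -> p5))).
  branch 1 (add (~~p4 -> p3)):
    (~~p4 -> p3): β-rule — branch into ~~~p4  //  p3.
      branch 1.1 (add ~~~p4):
        ~~~p4: drop double negation, giving ~p4.
        ○ open, literals {p4=F}.
      branch 1.2 (add p3):
        ○ open, literals {p3=T}.
  branch 2 (add (p4 <-> ~(p5 | (~~p2 -> p5)))):
    (p4 <-> ~(p5 | (~~p2 -> p5))): β-rule — branch into p4, ~(p5 | (~~p2 -> p5))  //  ~p4, ~~(p5 | (~~p2 -> p5)).
      branch 2.1 (add p4, ~(p5 | (~~p2 -> p5))):
        ~(p5 | (~~p2 -> p5)): α-rule — add ~p5, ~(~~p2 -> p5).
        ~(~~p2 -> p5): α-rule — add ~~p2, ~p5.
        ~~p2: drop double negation, giving p2.
        ○ open, literals {p2=T, p4=T, p5=F}.
      branch 2.2 (add ~p4, ~~(p5 | (~~p2 -> p5))):
        ~~(p5 | (~~p2 -> p5)): β-rule — branch into p5  //  (~~p2 -> p5).
          branch 2.2.1 (add p5):
            ○ open, literals {p4=F, p5=T}.
          branch 2.2.2 (add (~~p2 -> p5)):
            (~~p2 -> p5): β-rule — branch into ~~~p2  //  p5.
              branch 2.2.2.1 (add ~~~p2):
                ~~~p2: drop double negation, giving ~p2.
                ○ open, literals {p2=F, p4=F}.
              branch 2.2.2.2 (add p5):
                ○ open, literals {p4=F, p5=T}.
0 branches closed, 6 open.
Each open branch fixes some atoms; the unmentioned ones are free. Counting distinct full assignments: branch {p4=F} (p2, p5, p3, p1) contributes 16 new; branch {p3=T} (p2, p5, p1, p4) contributes 8 new; branch {p2=T, p4=T, p5=F} (p3, p1) contributes 2 new; branch {p4=F, p5=T} (p2, p3, p1) contributes 0 new; branch {p2=F, p4=F} (p5, p3, p1) contributes 0 new; branch {p4=F, p5=T} (p2, p3, p1) contributes 0 new. Total: 26.

26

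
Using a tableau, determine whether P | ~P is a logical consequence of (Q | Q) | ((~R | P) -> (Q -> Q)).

Yes

Initial set: {((Q | Q) | ((~R | P) -> (Q -> Q))); ~(P | ~P)}.
~(P | ~P): α-rule — add ~P, ~~P.
× closes — contains both P and ~P.
All 1 branch closes.
Every branch closed, so the premises entail the conclusion.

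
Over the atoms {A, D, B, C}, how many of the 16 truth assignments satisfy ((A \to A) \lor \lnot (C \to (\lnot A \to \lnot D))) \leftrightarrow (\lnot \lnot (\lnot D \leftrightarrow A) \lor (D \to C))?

14

Initial set: {(((A \to A) \lor \lnot (C \to (\lnot A \to \lnot D))) \leftrightarrow (\lnot \lnot (\lnot D \leftrightarrow A) \lor (D \to C)))}.
(((A \to A) \lor \lnot (C \to (\lnot A \to \lnot D))) \leftrightarrow (\lnot \lnot (\lnot D \leftrightarrow A) \lor (D \to C))): β-rule — branch into ((A \to A) \lor \lnot (C \to (\lnot A \to \lnot D))), (\lnot \lnot (\lnot D \leftrightarrow A) \lor (D \to C))  //  \lnot ((A \to A) \lor \lnot (C \to (\lnot A \to \lnot D))), \lnot (\lnot \lnot (\lnot D \leftrightarrow A) \lor (D \to C)).
  branch 1 (add ((A \to A) \lor \lnot (C \to (\lnot A \to \lnot D))), (\lnot \lnot (\lnot D \leftrightarrow A) \lor (D \to C))):
    ((A \to A) \lor \lnot (C \to (\lnot A \to \lnot D))): β-rule — branch into (A \to A)  //  \lnot (C \to (\lnot A \to \lnot D)).
      branch 1.1 (add (A \to A)):
        (\lnot \lnot (\lnot D \leftrightarrow A) \lor (D \to C)): β-rule — branch into \lnot \lnot (\lnot D \leftrightarrow A)  //  (D \to C).
          branch 1.1.1 (add \lnot \lnot (\lnot D \leftrightarrow A)):
            \lnot \lnot (\lnot D \leftrightarrow A): drop double negation, giving (\lnot D \leftrightarrow A).
            (A \to A): β-rule — branch into \lnot A  //  A.
              branch 1.1.1.1 (add \lnot A):
                (\lnot D \leftrightarrow A): β-rule — branch into \lnot D, A  //  \lnot \lnot D, \lnot A.
                  branch 1.1.1.1.1 (add \lnot D, A):
                    × closes — contains both A and \lnot A.
                  branch 1.1.1.1.2 (add \lnot \lnot D, \lnot A):
                    ○ open, literals {A=0, D=1}.
              branch 1.1.1.2 (add A):
                (\lnot D \leftrightarrow A): β-rule — branch into \lnot D, A  //  \lnot \lnot D, \lnot A.
                  branch 1.1.1.2.1 (add \lnot D, A):
                    ○ open, literals {A=1, D=0}.
                  branch 1.1.1.2.2 (add \lnot \lnot D, \lnot A):
                    × closes — contains both A and \lnot A.
          branch 1.1.2 (add (D \to C)):
            (A \to A): β-rule — branch into \lnot A  //  A.
              branch 1.1.2.1 (add \lnot A):
                (D \to C): β-rule — branch into \lnot D  //  C.
                  branch 1.1.2.1.1 (add \lnot D):
                    ○ open, literals {A=0, D=0}.
                  branch 1.1.2.1.2 (add C):
                    ○ open, literals {A=0, C=1}.
              branch 1.1.2.2 (add A):
                (D \to C): β-rule — branch into \lnot D  //  C.
                  branch 1.1.2.2.1 (add \lnot D):
                    ○ open, literals {A=1, D=0}.
                  branch 1.1.2.2.2 (add C):
                    ○ open, literals {A=1, C=1}.
      branch 1.2 (add \lnot (C \to (\lnot A \to \lnot D))):
        \lnot (C \to (\lnot A \to \lnot D)): α-rule — add C, \lnot (\lnot A \to \lnot D).
        \lnot (\lnot A \to \lnot D): α-rule — add \lnot A, \lnot \lnot D.
        (\lnot \lnot (\lnot D \leftrightarrow A) \lor (D \to C)): β-rule — branch into \lnot \lnot (\lnot D \leftrightarrow A)  //  (D \to C).
          branch 1.2.1 (add \lnot \lnot (\lnot D \leftrightarrow A)):
            \lnot \lnot (\lnot D \leftrightarrow A): drop double negation, giving (\lnot D \leftrightarrow A).
            (\lnot D \leftrightarrow A): β-rule — branch into \lnot D, A  //  \lnot \lnot D, \lnot A.
              branch 1.2.1.1 (add \lnot D, A):
                × closes — contains both D and \lnot D.
              branch 1.2.1.2 (add \lnot \lnot D, \lnot A):
                ○ open, literals {A=0, C=1, D=1}.
          branch 1.2.2 (add (D \to C)):
            (D \to C): β-rule — branch into \lnot D  //  C.
              branch 1.2.2.1 (add \lnot D):
                × closes — contains both D and \lnot D.
              branch 1.2.2.2 (add C):
                ○ open, literals {A=0, C=1, D=1}.
  branch 2 (add \lnot ((A \to A) \lor \lnot (C \to (\lnot A \to \lnot D))), \lnot (\lnot \lnot (\lnot D \leftrightarrow A) \lor (D \to C))):
    \lnot ((A \to A) \lor \lnot (C \to (\lnot A \to \lnot D))): α-rule — add \lnot (A \to A), \lnot \lnot (C \to (\lnot A \to \lnot D)).
    \lnot (\lnot \lnot (\lnot D \leftrightarrow A) \lor (D \to C)): α-rule — add \lnot \lnot \lnot (\lnot D \leftrightarrow A), \lnot (D \to C).
    \lnot (A \to A): α-rule — add A, \lnot A.
    × closes — contains both A and \lnot A.
5 branches closed, 8 open.
Each open branch fixes some atoms; the unmentioned ones are free. Counting distinct full assignments: branch {A=0, D=1} (B, C) contributes 4 new; branch {A=1, D=0} (B, C) contributes 4 new; branch {A=0, D=0} (B, C) contributes 4 new; branch {A=0, C=1} (D, B) contributes 0 new; branch {A=1, D=0} (B, C) contributes 0 new; branch {A=1, C=1} (D, B) contributes 2 new; branch {A=0, C=1, D=1} (B) contributes 0 new; branch {A=0, C=1, D=1} (B) contributes 0 new. Total: 14.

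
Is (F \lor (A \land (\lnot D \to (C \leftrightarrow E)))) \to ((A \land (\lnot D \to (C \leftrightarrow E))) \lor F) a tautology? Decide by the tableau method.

Assume the negation and expand:
Initial set: {\lnot ((F \lor (A \land (\lnot D \to (C \leftrightarrow E)))) \to ((A \land (\lnot D \to (C \leftrightarrow E))) \lor F))}.
\lnot ((F \lor (A \land (\lnot D \to (C \leftrightarrow E)))) \to ((A \land (\lnot D \to (C \leftrightarrow E))) \lor F)): α-rule — add (F \lor (A \land (\lnot D \to (C \leftrightarrow E)))), \lnot ((A \land (\lnot D \to (C \leftrightarrow E))) \lor F).
\lnot ((A \land (\lnot D \to (C \leftrightarrow E))) \lor F): α-rule — add \lnot (A \land (\lnot D \to (C \leftrightarrow E))), \lnot F.
(F \lor (A \land (\lnot D \to (C \leftrightarrow E)))): β-rule — branch into F  //  (A \land (\lnot D \to (C \leftrightarrow E))).
  branch 1 (add F):
    × closes — contains both F and \lnot F.
  branch 2 (add (A \land (\lnot D \to (C \leftrightarrow E)))):
    (A \land (\lnot D \to (C \leftrightarrow E))): α-rule — add A, (\lnot D \to (C \leftrightarrow E)).
    \lnot (A \land (\lnot D \to (C \leftrightarrow E))): β-rule — branch into \lnot A  //  \lnot (\lnot D \to (C \leftrightarrow E)).
      branch 2.1 (add \lnot A):
        × closes — contains both A and \lnot A.
      branch 2.2 (add \lnot (\lnot D \to (C \leftrightarrow E))):
        \lnot (\lnot D \to (C \leftrightarrow E)): α-rule — add \lnot D, \lnot (C \leftrightarrow E).
        (\lnot D \to (C \leftrightarrow E)): β-rule — branch into \lnot \lnot D  //  (C \leftrightarrow E).
          branch 2.2.1 (add \lnot \lnot D):
            × closes — contains both D and \lnot D.
          branch 2.2.2 (add (C \leftrightarrow E)):
            \lnot (C \leftrightarrow E): β-rule — branch into C, \lnot E  //  \lnot C, E.
              branch 2.2.2.1 (add C, \lnot E):
                (C \leftrightarrow E): β-rule — branch into C, E  //  \lnot C, \lnot E.
                  branch 2.2.2.1.1 (add C, E):
                    × closes — contains both E and \lnot E.
                  branch 2.2.2.1.2 (add \lnot C, \lnot E):
                    × closes — contains both C and \lnot C.
              branch 2.2.2.2 (add \lnot C, E):
                (C \leftrightarrow E): β-rule — branch into C, E  //  \lnot C, \lnot E.
                  branch 2.2.2.2.1 (add C, E):
                    × closes — contains both C and \lnot C.
                  branch 2.2.2.2.2 (add \lnot C, \lnot E):
                    × closes — contains both E and \lnot E.
All 7 branches close.
Every branch closed, so the negation is unsatisfiable and the formula is valid.

Valid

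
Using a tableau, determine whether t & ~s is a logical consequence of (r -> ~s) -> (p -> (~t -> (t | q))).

Initial set: {((r -> ~s) -> (p -> (~t -> (t | q)))); ~(t & ~s)}.
((r -> ~s) -> (p -> (~t -> (t | q)))): β-rule — branch into ~(r -> ~s)  //  (p -> (~t -> (t | q))).
  branch 1 (add ~(r -> ~s)):
    ~(r -> ~s): α-rule — add r, ~~s.
    ~(t & ~s): β-rule — branch into ~t  //  ~~s.
      branch 1.1 (add ~t):
        ○ open, literals {r=true, s=true, t=false}.
      branch 1.2 (add ~~s):
        ○ open, literals {r=true, s=true}.
  branch 2 (add (p -> (~t -> (t | q)))):
    ~(t & ~s): β-rule — branch into ~t  //  ~~s.
      branch 2.1 (add ~t):
        (p -> (~t -> (t | q))): β-rule — branch into ~p  //  (~t -> (t | q)).
          branch 2.1.1 (add ~p):
            ○ open, literals {p=false, t=false}.
          branch 2.1.2 (add (~t -> (t | q))):
            (~t -> (t | q)): β-rule — branch into ~~t  //  (t | q).
              branch 2.1.2.1 (add ~~t):
                × closes — contains both t and ~t.
              branch 2.1.2.2 (add (t | q)):
                (t | q): β-rule — branch into t  //  q.
                  branch 2.1.2.2.1 (add t):
                    × closes — contains both t and ~t.
                  branch 2.1.2.2.2 (add q):
                    ○ open, literals {q=true, t=false}.
      branch 2.2 (add ~~s):
        (p -> (~t -> (t | q))): β-rule — branch into ~p  //  (~t -> (t | q)).
          branch 2.2.1 (add ~p):
            ○ open, literals {p=false, s=true}.
          branch 2.2.2 (add (~t -> (t | q))):
            (~t -> (t | q)): β-rule — branch into ~~t  //  (t | q).
              branch 2.2.2.1 (add ~~t):
                ○ open, literals {s=true, t=true}.
              branch 2.2.2.2 (add (t | q)):
                (t | q): β-rule — branch into t  //  q.
                  branch 2.2.2.2.1 (add t):
                    ○ open, literals {s=true, t=true}.
                  branch 2.2.2.2.2 (add q):
                    ○ open, literals {q=true, s=true}.
2 branches closed, 8 open.
An open branch gives a countermodel: r=true, s=true, t=false (unmentioned atoms arbitrary); the premises hold there but the conclusion fails.

No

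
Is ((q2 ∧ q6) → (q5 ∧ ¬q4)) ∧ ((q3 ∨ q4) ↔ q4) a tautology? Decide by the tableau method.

Not valid

Assume the negation and expand:
Initial set: {F (((q2 ∧ q6) → (q5 ∧ ¬q4)) ∧ ((q3 ∨ q4) ↔ q4))}.
F (((q2 ∧ q6) → (q5 ∧ ¬q4)) ∧ ((q3 ∨ q4) ↔ q4)): β-rule — branch into F ((q2 ∧ q6) → (q5 ∧ ¬q4))  //  F ((q3 ∨ q4) ↔ q4).
  branch 1 (add F ((q2 ∧ q6) → (q5 ∧ ¬q4))):
    F ((q2 ∧ q6) → (q5 ∧ ¬q4)): α-rule — add T (q2 ∧ q6), F (q5 ∧ ¬q4).
    T (q2 ∧ q6): α-rule — add T q2, T q6.
    F (q5 ∧ ¬q4): β-rule — branch into F q5  //  F ¬q4.
      branch 1.1 (add F q5):
        ○ open, literals {q2=T, q5=F, q6=T}.
      branch 1.2 (add F ¬q4):
        ○ open, literals {q2=T, q4=T, q6=T}.
  branch 2 (add F ((q3 ∨ q4) ↔ q4)):
    F ((q3 ∨ q4) ↔ q4): β-rule — branch into T (q3 ∨ q4), F q4  //  F (q3 ∨ q4), T q4.
      branch 2.1 (add T (q3 ∨ q4), F q4):
        T (q3 ∨ q4): β-rule — branch into T q3  //  T q4.
          branch 2.1.1 (add T q3):
            ○ open, literals {q3=T, q4=F}.
          branch 2.1.2 (add T q4):
            × closes — contains both q4 and ¬q4.
      branch 2.2 (add F (q3 ∨ q4), T q4):
        F (q3 ∨ q4): α-rule — add F q3, F q4.
        × closes — contains both q4 and ¬q4.
2 branches closed, 3 open.
An open branch gives a countermodel: q2=T, q5=F, q6=T (unmentioned atoms arbitrary); under it the original formula is false.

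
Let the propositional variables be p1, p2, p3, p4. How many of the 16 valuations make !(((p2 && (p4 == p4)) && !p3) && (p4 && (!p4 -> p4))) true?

14

Initial set: {!(((p2 && (p4 == p4)) && !p3) && (p4 && (!p4 -> p4)))}.
!(((p2 && (p4 == p4)) && !p3) && (p4 && (!p4 -> p4))): β-rule — branch into !((p2 && (p4 == p4)) && !p3)  //  !(p4 && (!p4 -> p4)).
  branch 1 (add !((p2 && (p4 == p4)) && !p3)):
    !((p2 && (p4 == p4)) && !p3): β-rule — branch into !(p2 && (p4 == p4))  //  !!p3.
      branch 1.1 (add !(p2 && (p4 == p4))):
        !(p2 && (p4 == p4)): β-rule — branch into !p2  //  !(p4 == p4).
          branch 1.1.1 (add !p2):
            ○ open, literals {p2=false}.
          branch 1.1.2 (add !(p4 == p4)):
            !(p4 == p4): β-rule — branch into p4, !p4  //  !p4, p4.
              branch 1.1.2.1 (add p4, !p4):
                × closes — contains both p4 and !p4.
              branch 1.1.2.2 (add !p4, p4):
                × closes — contains both p4 and !p4.
      branch 1.2 (add !!p3):
        ○ open, literals {p3=true}.
  branch 2 (add !(p4 && (!p4 -> p4))):
    !(p4 && (!p4 -> p4)): β-rule — branch into !p4  //  !(!p4 -> p4).
      branch 2.1 (add !p4):
        ○ open, literals {p4=false}.
      branch 2.2 (add !(!p4 -> p4)):
        !(!p4 -> p4): α-rule — add !p4, !p4.
        ○ open, literals {p4=false}.
2 branches closed, 4 open.
Each open branch fixes some atoms; the unmentioned ones are free. Counting distinct full assignments: branch {p2=false} (p1, p3, p4) contributes 8 new; branch {p3=true} (p1, p2, p4) contributes 4 new; branch {p4=false} (p1, p2, p3) contributes 2 new; branch {p4=false} (p1, p2, p3) contributes 0 new. Total: 14.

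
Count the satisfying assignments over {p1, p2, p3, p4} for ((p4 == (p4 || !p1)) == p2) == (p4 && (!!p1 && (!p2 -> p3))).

Initial set: {(((p4 == (p4 || !p1)) == p2) == (p4 && (!!p1 && (!p2 -> p3))))}.
(((p4 == (p4 || !p1)) == p2) == (p4 && (!!p1 && (!p2 -> p3)))): β-rule — branch into ((p4 == (p4 || !p1)) == p2), (p4 && (!!p1 && (!p2 -> p3)))  //  !((p4 == (p4 || !p1)) == p2), !(p4 && (!!p1 && (!p2 -> p3))).
  branch 1 (add ((p4 == (p4 || !p1)) == p2), (p4 && (!!p1 && (!p2 -> p3)))):
    (p4 && (!!p1 && (!p2 -> p3))): α-rule — add p4, (!!p1 && (!p2 -> p3)).
    (!!p1 && (!p2 -> p3)): α-rule — add !!p1, (!p2 -> p3).
    !!p1: drop double negation, giving p1.
    ((p4 == (p4 || !p1)) == p2): β-rule — branch into (p4 == (p4 || !p1)), p2  //  !(p4 == (p4 || !p1)), !p2.
      branch 1.1 (add (p4 == (p4 || !p1)), p2):
        (!p2 -> p3): β-rule — branch into !!p2  //  p3.
          branch 1.1.1 (add !!p2):
            (p4 == (p4 || !p1)): β-rule — branch into p4, (p4 || !p1)  //  !p4, !(p4 || !p1).
              branch 1.1.1.1 (add p4, (p4 || !p1)):
                (p4 || !p1): β-rule — branch into p4  //  !p1.
                  branch 1.1.1.1.1 (add p4):
                    ○ open, literals {p1=true, p2=true, p4=true}.
                  branch 1.1.1.1.2 (add !p1):
                    × closes — contains both p1 and !p1.
              branch 1.1.1.2 (add !p4, !(p4 || !p1)):
                × closes — contains both p4 and !p4.
          branch 1.1.2 (add p3):
            (p4 == (p4 || !p1)): β-rule — branch into p4, (p4 || !p1)  //  !p4, !(p4 || !p1).
              branch 1.1.2.1 (add p4, (p4 || !p1)):
                (p4 || !p1): β-rule — branch into p4  //  !p1.
                  branch 1.1.2.1.1 (add p4):
                    ○ open, literals {p1=true, p2=true, p3=true, p4=true}.
                  branch 1.1.2.1.2 (add !p1):
                    × closes — contains both p1 and !p1.
              branch 1.1.2.2 (add !p4, !(p4 || !p1)):
                × closes — contains both p4 and !p4.
      branch 1.2 (add !(p4 == (p4 || !p1)), !p2):
        (!p2 -> p3): β-rule — branch into !!p2  //  p3.
          branch 1.2.1 (add !!p2):
            × closes — contains both p2 and !p2.
          branch 1.2.2 (add p3):
            !(p4 == (p4 || !p1)): β-rule — branch into p4, !(p4 || !p1)  //  !p4, (p4 || !p1).
              branch 1.2.2.1 (add p4, !(p4 || !p1)):
                !(p4 || !p1): α-rule — add !p4, !!p1.
                × closes — contains both p4 and !p4.
              branch 1.2.2.2 (add !p4, (p4 || !p1)):
                × closes — contains both p4 and !p4.
  branch 2 (add !((p4 == (p4 || !p1)) == p2), !(p4 && (!!p1 && (!p2 -> p3)))):
    !((p4 == (p4 || !p1)) == p2): β-rule — branch into (p4 == (p4 || !p1)), !p2  //  !(p4 == (p4 || !p1)), p2.
      branch 2.1 (add (p4 == (p4 || !p1)), !p2):
        !(p4 && (!!p1 && (!p2 -> p3))): β-rule — branch into !p4  //  !(!!p1 && (!p2 -> p3)).
          branch 2.1.1 (add !p4):
            (p4 == (p4 || !p1)): β-rule — branch into p4, (p4 || !p1)  //  !p4, !(p4 || !p1).
              branch 2.1.1.1 (add p4, (p4 || !p1)):
                × closes — contains both p4 and !p4.
              branch 2.1.1.2 (add !p4, !(p4 || !p1)):
                !(p4 || !p1): α-rule — add !p4, !!p1.
                ○ open, literals {p1=true, p2=false, p4=false}.
          branch 2.1.2 (add !(!!p1 && (!p2 -> p3))):
            (p4 == (p4 || !p1)): β-rule — branch into p4, (p4 || !p1)  //  !p4, !(p4 || !p1).
              branch 2.1.2.1 (add p4, (p4 || !p1)):
                !(!!p1 && (!p2 -> p3)): β-rule — branch into !!!p1  //  !(!p2 -> p3).
                  branch 2.1.2.1.1 (add !!!p1):
                    !!!p1: drop double negation, giving !p1.
                    (p4 || !p1): β-rule — branch into p4  //  !p1.
                      branch 2.1.2.1.1.1 (add p4):
                        ○ open, literals {p1=false, p2=false, p4=true}.
                      branch 2.1.2.1.1.2 (add !p1):
                        ○ open, literals {p1=false, p2=false, p4=true}.
                  branch 2.1.2.1.2 (add !(!p2 -> p3)):
                    !(!p2 -> p3): α-rule — add !p2, !p3.
                    (p4 || !p1): β-rule — branch into p4  //  !p1.
                      branch 2.1.2.1.2.1 (add p4):
                        ○ open, literals {p2=false, p3=false, p4=true}.
                      branch 2.1.2.1.2.2 (add !p1):
                        ○ open, literals {p1=false, p2=false, p3=false, p4=true}.
              branch 2.1.2.2 (add !p4, !(p4 || !p1)):
                !(p4 || !p1): α-rule — add !p4, !!p1.
                !(!!p1 && (!p2 -> p3)): β-rule — branch into !!!p1  //  !(!p2 -> p3).
                  branch 2.1.2.2.1 (add !!!p1):
                    !!!p1: drop double negation, giving !p1.
                    × closes — contains both p1 and !p1.
                  branch 2.1.2.2.2 (add !(!p2 -> p3)):
                    !(!p2 -> p3): α-rule — add !p2, !p3.
                    ○ open, literals {p1=true, p2=false, p3=false, p4=false}.
      branch 2.2 (add !(p4 == (p4 || !p1)), p2):
        !(p4 && (!!p1 && (!p2 -> p3))): β-rule — branch into !p4  //  !(!!p1 && (!p2 -> p3)).
          branch 2.2.1 (add !p4):
            !(p4 == (p4 || !p1)): β-rule — branch into p4, !(p4 || !p1)  //  !p4, (p4 || !p1).
              branch 2.2.1.1 (add p4, !(p4 || !p1)):
                × closes — contains both p4 and !p4.
              branch 2.2.1.2 (add !p4, (p4 || !p1)):
                (p4 || !p1): β-rule — branch into p4  //  !p1.
                  branch 2.2.1.2.1 (add p4):
                    × closes — contains both p4 and !p4.
                  branch 2.2.1.2.2 (add !p1):
                    ○ open, literals {p1=false, p2=true, p4=false}.
          branch 2.2.2 (add !(!!p1 && (!p2 -> p3))):
            !(p4 == (p4 || !p1)): β-rule — branch into p4, !(p4 || !p1)  //  !p4, (p4 || !p1).
              branch 2.2.2.1 (add p4, !(p4 || !p1)):
                !(p4 || !p1): α-rule — add !p4, !!p1.
                × closes — contains both p4 and !p4.
              branch 2.2.2.2 (add !p4, (p4 || !p1)):
                !(!!p1 && (!p2 -> p3)): β-rule — branch into !!!p1  //  !(!p2 -> p3).
                  branch 2.2.2.2.1 (add !!!p1):
                    !!!p1: drop double negation, giving !p1.
                    (p4 || !p1): β-rule — branch into p4  //  !p1.
                      branch 2.2.2.2.1.1 (add p4):
                        × closes — contains both p4 and !p4.
                      branch 2.2.2.2.1.2 (add !p1):
                        ○ open, literals {p1=false, p2=true, p4=false}.
                  branch 2.2.2.2.2 (add !(!p2 -> p3)):
                    !(!p2 -> p3): α-rule — add !p2, !p3.
                    × closes — contains both p2 and !p2.
14 branches closed, 10 open.
Each open branch fixes some atoms; the unmentioned ones are free. Counting distinct full assignments: branch {p1=true, p2=true, p4=true} (p3) contributes 2 new; branch {p1=true, p2=true, p3=true, p4=true} (none free) contributes 0 new; branch {p1=true, p2=false, p4=false} (p3) contributes 2 new; branch {p1=false, p2=false, p4=true} (p3) contributes 2 new; branch {p1=false, p2=false, p4=true} (p3) contributes 0 new; branch {p2=false, p3=false, p4=true} (p1) contributes 1 new; branch {p1=false, p2=false, p3=false, p4=true} (none free) contributes 0 new; branch {p1=true, p2=false, p3=false, p4=false} (none free) contributes 0 new; branch {p1=false, p2=true, p4=false} (p3) contributes 2 new; branch {p1=false, p2=true, p4=false} (p3) contributes 0 new. Total: 9.

9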